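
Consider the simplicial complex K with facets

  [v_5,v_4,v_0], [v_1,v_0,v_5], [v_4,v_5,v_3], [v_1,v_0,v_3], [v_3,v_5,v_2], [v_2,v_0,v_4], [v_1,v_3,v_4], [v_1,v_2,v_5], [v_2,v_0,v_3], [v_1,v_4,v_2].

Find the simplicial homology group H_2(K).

Take the total order v_0 < v_1 < v_2 < v_3 < v_4 < v_5 on the vertex set. Then K (dimension 2) consists of the simplices:

  0-simplices (6): [v_0], [v_1], [v_2], [v_3], [v_4], [v_5]
  1-simplices (15): (15 of them)
  2-simplices (10): [v_0,v_1,v_3], [v_0,v_1,v_5], [v_0,v_2,v_3], [v_0,v_2,v_4], [v_0,v_4,v_5], [v_1,v_2,v_4], [v_1,v_2,v_5], [v_1,v_3,v_4], [v_2,v_3,v_5], [v_3,v_4,v_5]

Hence C_0 ≅ Z^6, C_1 ≅ Z^15, C_2 ≅ Z^10.

The boundary map ∂_1: C_1 → C_0 is given by ∂[p,q] = [q] − [p]. For instance
  ∂[v_2,v_3] = [v_3] − [v_2].
The resulting 6×15 matrix has rank 5, and its Smith normal form has invariant factors (1,1,1,1,1).

Boundary ∂_2: C_2 → C_1 sends each 2-simplex [p,q,r] to [q,r] − [p,r] + [p,q]. For instance
  ∂[v_3,v_4,v_5] = [v_4,v_5] − [v_3,v_5] + [v_3,v_4],
  ∂[v_0,v_1,v_5] = [v_1,v_5] − [v_0,v_5] + [v_0,v_1].
This gives a 15×10 integer matrix of rank 10; reducing to Smith normal form yields diagonal entries (1,1,1,1,1,1,1,1,1,2).

From H_k ≅ ker(∂_k) / im(∂_{k+1}) we obtain:

  H_2: rank ker ∂_2 − rank ∂_3 = (10 − 10) − 0 = 0, and there is no ∂_3, so H_2 ≅ 0.

H_2 ≅ 0.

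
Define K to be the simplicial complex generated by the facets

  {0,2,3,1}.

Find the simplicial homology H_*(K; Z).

We work with the vertex ordering 0 < 1 < 2 < 3. The simplices of K, each written with vertices in increasing order, are:

  0-simplices (4): [0], [1], [2], [3]
  1-simplices (6): [0,1], [0,2], [0,3], [1,2], [1,3], [2,3]
  2-simplices (4): [0,1,2], [0,1,3], [0,2,3], [1,2,3]
  3-simplices (1): [0,1,2,3]

Hence C_0 ≅ Z^4, C_1 ≅ Z^6, C_2 ≅ Z^4, C_3 ≅ Z^1.

∂_1: C_1 → C_0 sends each edge [p,q] (with p < q) to q − p. For instance
  ∂[2,3] = [3] − [2].
As a 4×6 matrix over Z this has rank 3, with invariant factors (1,1,1).

The boundary map ∂_2: C_2 → C_1 sends each 2-simplex [p,q,r] to [q,r] − [p,r] + [p,q]. For instance
  ∂[0,1,3] = [1,3] − [0,3] + [0,1],
  ∂[0,2,3] = [2,3] − [0,3] + [0,2].
The 6×4 boundary matrix has rank 3 and Smith normal form diag(1,1,1).

Boundary ∂_3: C_3 → C_2 sends each 3-simplex σ to the alternating sum Σ_i (−1)^i (σ with its i-th vertex removed). For instance
  ∂[0,1,2,3] = [1,2,3] − [0,2,3] + [0,1,3] − [0,1,2].
The 4×1 boundary matrix has rank 1 and Smith normal form diag(1).

Computing H_k = (kernel of ∂_k) / (image of ∂_{k+1}):

  H_0: rank C_0 − rank ∂_1 = 4 − 3 = 1, and the invariant factors of ∂_1 are all 1, so H_0 ≅ Z.
  H_1: rank ker ∂_1 − rank ∂_2 = (6 − 3) − 3 = 0, and the invariant factors of ∂_2 are all 1, so H_1 ≅ 0.
  H_2: rank ker ∂_2 − rank ∂_3 = (4 − 3) − 1 = 0, and the invariant factors of ∂_3 are all 1, so H_2 ≅ 0.
  H_3: rank ker ∂_3 − rank ∂_4 = (1 − 1) − 0 = 0, and there is no ∂_4, so H_3 ≅ 0.

H_0 ≅ Z,  H_1 = 0,  H_2 = 0,  H_3 = 0.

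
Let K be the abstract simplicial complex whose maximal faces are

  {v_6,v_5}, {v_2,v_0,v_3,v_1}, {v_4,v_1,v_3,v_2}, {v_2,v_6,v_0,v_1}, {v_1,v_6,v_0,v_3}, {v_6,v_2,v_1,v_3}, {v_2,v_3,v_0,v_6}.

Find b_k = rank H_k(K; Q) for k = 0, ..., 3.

b_0 = 1, b_1 = 0, b_2 = 0, b_3 = 1.

Take the total order v_0 < v_1 < v_2 < v_3 < v_4 < v_5 < v_6 on the vertex set. Then K (dimension 3) consists of the simplices:

  0-simplices (7): [v_0], [v_1], [v_2], [v_3], [v_4], [v_5], [v_6]
  1-simplices (14): [v_0,v_1], [v_0,v_2], [v_0,v_3], [v_0,v_6], [v_1,v_2], [v_1,v_3], [v_1,v_4], [v_1,v_6], [v_2,v_3], [v_2,v_4], [v_2,v_6], [v_3,v_4], [v_3,v_6], [v_5,v_6]
  2-simplices (13): (13 of them)
  3-simplices (6): [v_0,v_1,v_2,v_3], [v_0,v_1,v_2,v_6], [v_0,v_1,v_3,v_6], [v_0,v_2,v_3,v_6], [v_1,v_2,v_3,v_4], [v_1,v_2,v_3,v_6]

so the chain groups are C_0 ≅ Z^7, C_1 ≅ Z^14, C_2 ≅ Z^13, C_3 ≅ Z^6.

∂_1: C_1 → C_0 is given by ∂[p,q] = [q] − [p].
The resulting 7×14 matrix has rank 6, and its Smith normal form has invariant factors (1,1,1,1,1,1).

∂_2: C_2 → C_1 acts by ∂[p,q,r] = [q,r] − [p,r] + [p,q]. For instance
  ∂[v_2,v_3,v_4] = [v_3,v_4] − [v_2,v_4] + [v_2,v_3],
  ∂[v_1,v_3,v_4] = [v_3,v_4] − [v_1,v_4] + [v_1,v_3].
This gives a 14×13 integer matrix of rank 8; reducing to Smith normal form yields diagonal entries (1,1,1,1,1,1,1,1).

∂_3: C_3 → C_2 sends each 3-simplex σ to the alternating sum Σ_i (−1)^i (σ with its i-th vertex removed). For instance
  ∂[v_0,v_1,v_2,v_3] = [v_1,v_2,v_3] − [v_0,v_2,v_3] + [v_0,v_1,v_3] − [v_0,v_1,v_2],
  ∂[v_1,v_2,v_3,v_4] = [v_2,v_3,v_4] − [v_1,v_3,v_4] + [v_1,v_2,v_4] − [v_1,v_2,v_3].
As a 13×6 matrix over Z this has rank 5, with invariant factors (1,1,1,1,1).

Now H_k = ker ∂_k / im ∂_{k+1}, so:

  H_0: rank C_0 − rank ∂_1 = 7 − 6 = 1, and the invariant factors of ∂_1 are all 1, so H_0 = Z.
  H_1: rank ker ∂_1 − rank ∂_2 = (14 − 6) − 8 = 0, and the invariant factors of ∂_2 are all 1, so H_1 = 0.
  H_2: rank ker ∂_2 − rank ∂_3 = (13 − 8) − 5 = 0, and the invariant factors of ∂_3 are all 1, so H_2 = 0.
  H_3: rank ker ∂_3 − rank ∂_4 = (6 − 5) − 0 = 1, and there is no ∂_4, so H_3 = Z.

As a check, the Euler characteristic is 7 − 14 + 13 − 6 = 0, which agrees with 1 − 0 + 0 − 1 = 0.

Hence the Betti numbers are b_0 = 1, b_1 = 0, b_2 = 0, b_3 = 1.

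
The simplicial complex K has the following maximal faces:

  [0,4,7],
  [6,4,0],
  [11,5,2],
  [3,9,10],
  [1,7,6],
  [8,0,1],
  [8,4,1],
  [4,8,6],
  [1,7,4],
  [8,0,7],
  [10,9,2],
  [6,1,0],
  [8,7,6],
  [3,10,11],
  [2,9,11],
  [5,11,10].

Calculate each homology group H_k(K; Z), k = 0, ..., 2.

H_0 ≅ Z^2,  H_1 ≅ Z ⊕ Z/2,  H_2 = 0.

Fix the vertex order 0 < 1 < 2 < 3 < 4 < 5 < 6 < 7 < 8 < 9 < 10 < 11 and write every simplex with vertices in increasing order. Then dim K = 2 and the simplices of K are:

  0-simplices (12): [0], [1], [2], [3], [4], [5], [6], [7], [8], [9], [10], [11]
  1-simplices (27): (27 of them)
  2-simplices (16): [0,1,6], [0,1,8], [0,4,6], [0,4,7], [0,7,8], [1,4,7], [1,4,8], [1,6,7], [2,5,11], [2,9,10], [2,9,11], [3,9,10], [3,10,11], [4,6,8], [5,10,11], [6,7,8]

Hence C_0 ≅ Z^12, C_1 ≅ Z^27, C_2 ≅ Z^16.

The boundary map ∂_1: C_1 → C_0 maps an edge to its endpoints' difference, ∂[p,q] = q − p. For instance
  ∂[10,11] = [11] − [10].
As a 12×27 matrix over Z this has rank 10, with invariant factors (1,1,1,1,1,1,1,1,1,1).

Boundary ∂_2: C_2 → C_1 maps a triangle to the signed sum of its edges. For instance
  ∂[0,7,8] = [7,8] − [0,8] + [0,7],
  ∂[3,9,10] = [9,10] − [3,10] + [3,9].
As a 27×16 matrix over Z this has rank 16, with invariant factors (1,1,1,1,1,1,1,1,1,1,1,1,1,1,1,2).

From H_k ≅ ker(∂_k) / im(∂_{k+1}) we obtain:

  H_0: rank C_0 − rank ∂_1 = 12 − 10 = 2, and the invariant factors of ∂_1 are all 1, so H_0 = Z^2.
  H_1: rank ker ∂_1 − rank ∂_2 = (27 − 10) − 16 = 1, and ∂_2 has invariant factor 2 > 1, so H_1 = Z ⊕ Z/2.
  H_2: rank ker ∂_2 − rank ∂_3 = (16 − 16) − 0 = 0, and there is no ∂_3, so H_2 = 0.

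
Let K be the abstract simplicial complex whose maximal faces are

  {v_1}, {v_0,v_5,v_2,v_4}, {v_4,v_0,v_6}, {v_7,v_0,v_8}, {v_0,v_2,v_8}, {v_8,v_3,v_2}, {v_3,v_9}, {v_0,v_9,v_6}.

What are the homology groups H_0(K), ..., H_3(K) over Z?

Order the vertices as v_0 < v_1 < v_2 < v_3 < v_4 < v_5 < v_6 < v_7 < v_8 < v_9. Listing each simplex with vertices in this order, K has dimension 3 with simplices:

  0-simplices (10): [v_0], [v_1], [v_2], [v_3], [v_4], [v_5], [v_6], [v_7], [v_8], [v_9]
  1-simplices (17): (17 of them)
  2-simplices (9): [v_0,v_2,v_4], [v_0,v_2,v_5], [v_0,v_2,v_8], [v_0,v_4,v_5], [v_0,v_4,v_6], [v_0,v_6,v_9], [v_0,v_7,v_8], [v_2,v_3,v_8], [v_2,v_4,v_5]
  3-simplices (1): [v_0,v_2,v_4,v_5]

Hence C_0 ≅ Z^10, C_1 ≅ Z^17, C_2 ≅ Z^9, C_3 ≅ Z^1.

∂_1: C_1 → C_0 is given by ∂[p,q] = [q] − [p]. For instance
  ∂[v_2,v_5] = [v_5] − [v_2].
The resulting 10×17 matrix has rank 8, and its Smith normal form has invariant factors (1,1,1,1,1,1,1,1).

Boundary ∂_2: C_2 → C_1 maps a triangle to the signed sum of its edges. For instance
  ∂[v_0,v_4,v_5] = [v_4,v_5] − [v_0,v_5] + [v_0,v_4],
  ∂[v_0,v_2,v_4] = [v_2,v_4] − [v_0,v_4] + [v_0,v_2].
The resulting 17×9 matrix has rank 8, and its Smith normal form has invariant factors (1,1,1,1,1,1,1,1).

The boundary map ∂_3: C_3 → C_2 sends each 3-simplex σ to the alternating sum Σ_i (−1)^i (σ with its i-th vertex removed). For instance
  ∂[v_0,v_2,v_4,v_5] = [v_2,v_4,v_5] − [v_0,v_4,v_5] + [v_0,v_2,v_5] − [v_0,v_2,v_4].
The 9×1 boundary matrix has rank 1 and Smith normal form diag(1).

Now H_k = ker ∂_k / im ∂_{k+1}, so:

  H_0: rank C_0 − rank ∂_1 = 10 − 8 = 2, and the invariant factors of ∂_1 are all 1, so H_0 ≅ Z^2.
  H_1: rank ker ∂_1 − rank ∂_2 = (17 − 8) − 8 = 1, and the invariant factors of ∂_2 are all 1, so H_1 ≅ Z.
  H_2: rank ker ∂_2 − rank ∂_3 = (9 − 8) − 1 = 0, and the invariant factors of ∂_3 are all 1, so H_2 ≅ 0.
  H_3: rank ker ∂_3 − rank ∂_4 = (1 − 1) − 0 = 0, and there is no ∂_4, so H_3 ≅ 0.

H_0 ≅ Z^2,  H_1 ≅ Z,  H_2 = 0,  H_3 = 0.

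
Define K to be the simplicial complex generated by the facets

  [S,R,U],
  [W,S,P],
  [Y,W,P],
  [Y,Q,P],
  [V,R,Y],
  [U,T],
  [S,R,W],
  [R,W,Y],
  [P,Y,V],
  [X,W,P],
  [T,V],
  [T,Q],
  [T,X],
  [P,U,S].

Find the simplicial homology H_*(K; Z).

Fix the vertex order P < Q < R < S < T < U < V < W < X < Y and write every simplex with vertices in increasing order. Then dim K = 2 and the simplices of K are:

  0-simplices (10): P, Q, R, S, T, U, V, W, X, Y
  1-simplices (22): PQ, PS, PU, PV, PW, PX, PY, QT, QY, RS, RU, RV, RW, RY, SU, SW, TU, TV, TX, VY, WX, WY
  2-simplices (10): PQY, PSU, PSW, PVY, PWX, PWY, RSU, RSW, RVY, RWY

giving chain groups C_0 ≅ Z^10, C_1 ≅ Z^22, C_2 ≅ Z^10.

∂_1: C_1 → C_0 sends each edge [p,q] (with p < q) to q − p.
This gives a 10×22 integer matrix of rank 9; reducing to Smith normal form yields diagonal entries (1,1,1,1,1,1,1,1,1).

The boundary map ∂_2: C_2 → C_1 acts by ∂[p,q,r] = [q,r] − [p,r] + [p,q]. For instance
  ∂PSW = SW − PW + PS,
  ∂RWY = WY − RY + RW.
The 22×10 boundary matrix has rank 10 and Smith normal form diag(1,1,1,1,1,1,1,1,1,1).

Reading off H_k = ker ∂_k / im ∂_{k+1}:

  H_0: rank C_0 − rank ∂_1 = 10 − 9 = 1, and the invariant factors of ∂_1 are all 1, so H_0 = Z.
  H_1: rank ker ∂_1 − rank ∂_2 = (22 − 9) − 10 = 3, and the invariant factors of ∂_2 are all 1, so H_1 = Z^3.
  H_2: rank ker ∂_2 − rank ∂_3 = (10 − 10) − 0 = 0, and there is no ∂_3, so H_2 = 0.

H_0 = Z,  H_1 = Z^3,  H_2 = 0.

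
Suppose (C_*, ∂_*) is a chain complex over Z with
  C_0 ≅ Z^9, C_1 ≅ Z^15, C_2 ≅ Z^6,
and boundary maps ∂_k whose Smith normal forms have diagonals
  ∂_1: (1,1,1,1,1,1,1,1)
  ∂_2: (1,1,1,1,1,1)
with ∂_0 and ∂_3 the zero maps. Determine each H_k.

H_0: b_0 = 9 − 0 − 8 = 1; torsion from ∂_1 factors > 1: none. So H_0 ≅ Z.
H_1: b_1 = 15 − 8 − 6 = 1; torsion from ∂_2 factors > 1: none. So H_1 ≅ Z.
H_2: b_2 = 6 − 6 − 0 = 0; torsion from ∂_3 factors > 1: none. So H_2 ≅ 0.

H_0 ≅ Z,  H_1 ≅ Z,  H_2 = 0.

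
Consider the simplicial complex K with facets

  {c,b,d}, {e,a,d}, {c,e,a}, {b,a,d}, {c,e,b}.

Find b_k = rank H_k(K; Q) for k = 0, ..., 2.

b_0 = 1, b_1 = 1, b_2 = 0.

We work with the vertex ordering a < b < c < d < e. The simplices of K, each written with vertices in increasing order, are:

  0-simplices (5): a, b, c, d, e
  1-simplices (10): ab, ac, ad, ae, bc, bd, be, cd, ce, de
  2-simplices (5): abd, ace, ade, bcd, bce

giving chain groups C_0 ≅ Z^5, C_1 ≅ Z^10, C_2 ≅ Z^5.

∂_1: C_1 → C_0 maps an edge to its endpoints' difference, ∂[p,q] = q − p. For instance
  ∂ac = c − a.
This gives a 5×10 integer matrix of rank 4; reducing to Smith normal form yields diagonal entries (1,1,1,1).

The boundary map ∂_2: C_2 → C_1 acts by ∂[p,q,r] = [q,r] − [p,r] + [p,q]. For instance
  ∂ade = de − ae + ad,
  ∂abd = bd − ad + ab.
The resulting 10×5 matrix has rank 5, and its Smith normal form has invariant factors (1,1,1,1,1).

Now H_k = ker ∂_k / im ∂_{k+1}, so:

  H_0: rank C_0 − rank ∂_1 = 5 − 4 = 1, and the invariant factors of ∂_1 are all 1, so H_0 = Z.
  H_1: rank ker ∂_1 − rank ∂_2 = (10 − 4) − 5 = 1, and the invariant factors of ∂_2 are all 1, so H_1 = Z.
  H_2: rank ker ∂_2 − rank ∂_3 = (5 − 5) − 0 = 0, and there is no ∂_3, so H_2 = 0.

(K is a triangulation of the Möbius band.)

Hence the Betti numbers are b_0 = 1, b_1 = 1, b_2 = 0.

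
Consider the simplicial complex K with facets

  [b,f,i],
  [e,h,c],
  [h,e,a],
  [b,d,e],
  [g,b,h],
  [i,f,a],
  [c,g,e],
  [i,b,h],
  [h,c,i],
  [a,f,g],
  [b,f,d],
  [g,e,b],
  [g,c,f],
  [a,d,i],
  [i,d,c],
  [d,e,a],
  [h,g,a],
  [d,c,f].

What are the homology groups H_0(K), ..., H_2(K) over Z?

Fix the vertex order a < b < c < d < e < f < g < h < i and write every simplex with vertices in increasing order. Then dim K = 2 and the simplices of K are:

  0-simplices (9): a, b, c, d, e, f, g, h, i
  1-simplices (27): ad, ae, af, ag, ah, ai, bd, be, bf, bg, bh, bi, cd, ce, cf, cg, ch, ci, de, df, di, eg, eh, fg, fi, gh, hi
  2-simplices (18): ade, adi, aeh, afg, afi, agh, bde, bdf, beg, bfi, bgh, bhi, cdf, cdi, ceg, ceh, cfg, chi

giving chain groups C_0 ≅ Z^9, C_1 ≅ Z^27, C_2 ≅ Z^18.

∂_1: C_1 → C_0 is given by ∂[p,q] = [q] − [p].
The resulting 9×27 matrix has rank 8, and its Smith normal form has invariant factors (1,1,1,1,1,1,1,1).

∂_2: C_2 → C_1 maps a triangle to the signed sum of its edges. For instance
  ∂ceg = eg − cg + ce,
  ∂cdf = df − cf + cd.
This gives a 27×18 integer matrix of rank 18; reducing to Smith normal form yields diagonal entries (1,1,1,1,1,1,1,1,1,1,1,1,1,1,1,1,1,2).

From H_k ≅ ker(∂_k) / im(∂_{k+1}) we obtain:

  H_0: rank C_0 − rank ∂_1 = 9 − 8 = 1, and the invariant factors of ∂_1 are all 1, so H_0 = Z.
  H_1: rank ker ∂_1 − rank ∂_2 = (27 − 8) − 18 = 1, and ∂_2 has invariant factor 2 > 1, so H_1 = Z ⊕ Z/2Z.
  H_2: rank ker ∂_2 − rank ∂_3 = (18 − 18) − 0 = 0, and there is no ∂_3, so H_2 = 0.

As a check, the Euler characteristic is 9 − 27 + 18 = 0, which agrees with 1 − 1 + 0 = 0.
(K is a triangulation of the Klein bottle.)

H_0 ≅ Z,  H_1 ≅ Z ⊕ Z/2Z,  H_2 = 0.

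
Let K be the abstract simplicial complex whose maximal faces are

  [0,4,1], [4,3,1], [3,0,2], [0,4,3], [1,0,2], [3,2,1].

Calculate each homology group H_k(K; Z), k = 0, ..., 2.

H_0 = Z,  H_1 = 0,  H_2 = Z.

Fix the vertex order 0 < 1 < 2 < 3 < 4 and write every simplex with vertices in increasing order. Then dim K = 2 and the simplices of K are:

  0-simplices (5): [0], [1], [2], [3], [4]
  1-simplices (9): [0,1], [0,2], [0,3], [0,4], [1,2], [1,3], [1,4], [2,3], [3,4]
  2-simplices (6): [0,1,2], [0,1,4], [0,2,3], [0,3,4], [1,2,3], [1,3,4]

Hence C_0 ≅ Z^5, C_1 ≅ Z^9, C_2 ≅ Z^6.

Boundary ∂_1: C_1 → C_0 sends each edge [p,q] (with p < q) to q − p.
The resulting 5×9 matrix has rank 4, and its Smith normal form has invariant factors (1,1,1,1).

∂_2: C_2 → C_1 acts by ∂[p,q,r] = [q,r] − [p,r] + [p,q]. For instance
  ∂[0,3,4] = [3,4] − [0,4] + [0,3],
  ∂[0,1,4] = [1,4] − [0,4] + [0,1].
The 9×6 boundary matrix has rank 5 and Smith normal form diag(1,1,1,1,1).

From H_k ≅ ker(∂_k) / im(∂_{k+1}) we obtain:

  H_0: rank C_0 − rank ∂_1 = 5 − 4 = 1, and the invariant factors of ∂_1 are all 1, so H_0 ≅ Z.
  H_1: rank ker ∂_1 − rank ∂_2 = (9 − 4) − 5 = 0, and the invariant factors of ∂_2 are all 1, so H_1 ≅ 0.
  H_2: rank ker ∂_2 − rank ∂_3 = (6 − 5) − 0 = 1, and there is no ∂_3, so H_2 ≅ Z.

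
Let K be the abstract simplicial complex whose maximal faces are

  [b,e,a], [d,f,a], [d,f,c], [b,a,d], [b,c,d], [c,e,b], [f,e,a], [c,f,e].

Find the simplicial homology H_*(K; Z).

H_0 = Z,  H_1 = 0,  H_2 = Z.

Order the vertices as a < b < c < d < e < f. Listing each simplex with vertices in this order, K has dimension 2 with simplices:

  0-simplices (6): a, b, c, d, e, f
  1-simplices (12): ab, ad, ae, af, bc, bd, be, cd, ce, cf, df, ef
  2-simplices (8): abd, abe, adf, aef, bcd, bce, cdf, cef

Hence C_0 ≅ Z^6, C_1 ≅ Z^12, C_2 ≅ Z^8.

Boundary ∂_1: C_1 → C_0 is given by ∂[p,q] = [q] − [p]. For instance
  ∂ab = b − a.
The resulting 6×12 matrix has rank 5, and its Smith normal form has invariant factors (1,1,1,1,1).

∂_2: C_2 → C_1 sends each 2-simplex [p,q,r] to [q,r] − [p,r] + [p,q]. For instance
  ∂cdf = df − cf + cd,
  ∂bcd = cd − bd + bc.
The 12×8 boundary matrix has rank 7 and Smith normal form diag(1,1,1,1,1,1,1).

Reading off H_k = ker ∂_k / im ∂_{k+1}:

  H_0: rank C_0 − rank ∂_1 = 6 − 5 = 1, and the invariant factors of ∂_1 are all 1, so H_0 = Z.
  H_1: rank ker ∂_1 − rank ∂_2 = (12 − 5) − 7 = 0, and the invariant factors of ∂_2 are all 1, so H_1 = 0.
  H_2: rank ker ∂_2 − rank ∂_3 = (8 − 7) − 0 = 1, and there is no ∂_3, so H_2 = Z.

(K is a triangulation of the 2-sphere S^2.)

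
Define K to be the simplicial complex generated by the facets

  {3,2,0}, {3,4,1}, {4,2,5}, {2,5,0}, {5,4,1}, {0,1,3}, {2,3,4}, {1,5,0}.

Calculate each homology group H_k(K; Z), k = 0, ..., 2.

Order the vertices as 0 < 1 < 2 < 3 < 4 < 5. Listing each simplex with vertices in this order, K has dimension 2 with simplices:

  0-simplices (6): [0], [1], [2], [3], [4], [5]
  1-simplices (12): [0,1], [0,2], [0,3], [0,5], [1,3], [1,4], [1,5], [2,3], [2,4], [2,5], [3,4], [4,5]
  2-simplices (8): [0,1,3], [0,1,5], [0,2,3], [0,2,5], [1,3,4], [1,4,5], [2,3,4], [2,4,5]

Hence C_0 ≅ Z^6, C_1 ≅ Z^12, C_2 ≅ Z^8.

∂_1: C_1 → C_0 maps an edge to its endpoints' difference, ∂[p,q] = q − p. For instance
  ∂[0,3] = [3] − [0].
This gives a 6×12 integer matrix of rank 5; reducing to Smith normal form yields diagonal entries (1,1,1,1,1).

∂_2: C_2 → C_1 maps a triangle to the signed sum of its edges. For instance
  ∂[2,4,5] = [4,5] − [2,5] + [2,4],
  ∂[1,3,4] = [3,4] − [1,4] + [1,3].
This gives a 12×8 integer matrix of rank 7; reducing to Smith normal form yields diagonal entries (1,1,1,1,1,1,1).

Now H_k = ker ∂_k / im ∂_{k+1}, so:

  H_0: rank C_0 − rank ∂_1 = 6 − 5 = 1, and the invariant factors of ∂_1 are all 1, so H_0 ≅ Z.
  H_1: rank ker ∂_1 − rank ∂_2 = (12 − 5) − 7 = 0, and the invariant factors of ∂_2 are all 1, so H_1 ≅ 0.
  H_2: rank ker ∂_2 − rank ∂_3 = (8 − 7) − 0 = 1, and there is no ∂_3, so H_2 ≅ Z.

(K is a triangulation of the 2-sphere S^2.)

H_0 ≅ Z,  H_1 = 0,  H_2 ≅ Z.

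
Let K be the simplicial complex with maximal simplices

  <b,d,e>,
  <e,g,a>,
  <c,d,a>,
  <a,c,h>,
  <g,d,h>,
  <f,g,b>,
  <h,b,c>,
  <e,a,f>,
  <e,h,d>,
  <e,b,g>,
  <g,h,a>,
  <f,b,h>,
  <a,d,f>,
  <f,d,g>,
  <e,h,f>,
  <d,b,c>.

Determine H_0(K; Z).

H_0 = Z.

K has 8 vertices, 24 edges, 16 triangles.
rank ∂_0 = 0, rank ∂_1 = 7 ⇒ b_0 = 8 − 0 − 7 = 1; all invariant factors of ∂_1 are 1 so no torsion. So H_0 = Z.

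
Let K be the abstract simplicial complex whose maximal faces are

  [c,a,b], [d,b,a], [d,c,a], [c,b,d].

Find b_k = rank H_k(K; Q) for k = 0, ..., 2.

We work with the vertex ordering a < b < c < d. The simplices of K, each written with vertices in increasing order, are:

  0-simplices (4): a, b, c, d
  1-simplices (6): ab, ac, ad, bc, bd, cd
  2-simplices (4): abc, abd, acd, bcd

giving chain groups C_0 ≅ Z^4, C_1 ≅ Z^6, C_2 ≅ Z^4.

The boundary map ∂_1: C_1 → C_0 maps an edge to its endpoints' difference, ∂[p,q] = q − p.
The 4×6 boundary matrix has rank 3 and Smith normal form diag(1,1,1).

The boundary map ∂_2: C_2 → C_1 sends each 2-simplex [p,q,r] to [q,r] − [p,r] + [p,q]. For instance
  ∂bcd = cd − bd + bc,
  ∂abc = bc − ac + ab.
The resulting 6×4 matrix has rank 3, and its Smith normal form has invariant factors (1,1,1).

From H_k ≅ ker(∂_k) / im(∂_{k+1}) we obtain:

  H_0: rank C_0 − rank ∂_1 = 4 − 3 = 1, and the invariant factors of ∂_1 are all 1, so H_0 ≅ Z.
  H_1: rank ker ∂_1 − rank ∂_2 = (6 − 3) − 3 = 0, and the invariant factors of ∂_2 are all 1, so H_1 ≅ 0.
  H_2: rank ker ∂_2 − rank ∂_3 = (4 − 3) − 0 = 1, and there is no ∂_3, so H_2 ≅ Z.

(K is a triangulation of the 2-sphere S^2.)

Hence the Betti numbers are b_0 = 1, b_1 = 0, b_2 = 1.

b_0 = 1, b_1 = 0, b_2 = 1.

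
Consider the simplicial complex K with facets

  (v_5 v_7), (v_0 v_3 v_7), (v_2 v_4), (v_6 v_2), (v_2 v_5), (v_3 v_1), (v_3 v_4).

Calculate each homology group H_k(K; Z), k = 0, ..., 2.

H_0 ≅ Z,  H_1 ≅ Z,  H_2 = 0.

We work with the vertex ordering v_0 < v_1 < v_2 < v_3 < v_4 < v_5 < v_6 < v_7. The simplices of K, each written with vertices in increasing order, are:

  0-simplices (8): [v_0], [v_1], [v_2], [v_3], [v_4], [v_5], [v_6], [v_7]
  1-simplices (9): [v_0,v_3], [v_0,v_7], [v_1,v_3], [v_2,v_4], [v_2,v_5], [v_2,v_6], [v_3,v_4], [v_3,v_7], [v_5,v_7]
  2-simplices (1): [v_0,v_3,v_7]

giving chain groups C_0 ≅ Z^8, C_1 ≅ Z^9, C_2 ≅ Z^1.

∂_1: C_1 → C_0 sends each edge [p,q] (with p < q) to q − p. For instance
  ∂[v_2,v_5] = [v_5] − [v_2].
As a 8×9 matrix over Z this has rank 7, with invariant factors (1,1,1,1,1,1,1).

The boundary map ∂_2: C_2 → C_1 acts by ∂[p,q,r] = [q,r] − [p,r] + [p,q]. For instance
  ∂[v_0,v_3,v_7] = [v_3,v_7] − [v_0,v_7] + [v_0,v_3].
This gives a 9×1 integer matrix of rank 1; reducing to Smith normal form yields diagonal entries (1).

Computing H_k = (kernel of ∂_k) / (image of ∂_{k+1}):

  H_0: rank C_0 − rank ∂_1 = 8 − 7 = 1, and the invariant factors of ∂_1 are all 1, so H_0 ≅ Z.
  H_1: rank ker ∂_1 − rank ∂_2 = (9 − 7) − 1 = 1, and the invariant factors of ∂_2 are all 1, so H_1 ≅ Z.
  H_2: rank ker ∂_2 − rank ∂_3 = (1 − 1) − 0 = 0, and there is no ∂_3, so H_2 ≅ 0.

As a check, the Euler characteristic is 8 − 9 + 1 = 0, which agrees with 1 − 1 + 0 = 0.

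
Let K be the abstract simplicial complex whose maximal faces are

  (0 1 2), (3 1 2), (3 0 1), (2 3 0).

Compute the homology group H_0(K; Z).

H_0 ≅ Z.

We work with the vertex ordering 0 < 1 < 2 < 3. The simplices of K, each written with vertices in increasing order, are:

  0-simplices (4): [0], [1], [2], [3]
  1-simplices (6): [0,1], [0,2], [0,3], [1,2], [1,3], [2,3]
  2-simplices (4): [0,1,2], [0,1,3], [0,2,3], [1,2,3]

so the chain groups are C_0 ≅ Z^4, C_1 ≅ Z^6, C_2 ≅ Z^4.

∂_1: C_1 → C_0 sends each edge [p,q] (with p < q) to q − p. For instance
  ∂[1,3] = [3] − [1].
The 4×6 boundary matrix has rank 3 and Smith normal form diag(1,1,1).

The boundary map ∂_2: C_2 → C_1 sends each 2-simplex [p,q,r] to [q,r] − [p,r] + [p,q]. For instance
  ∂[1,2,3] = [2,3] − [1,3] + [1,2],
  ∂[0,1,2] = [1,2] − [0,2] + [0,1].
As a 6×4 matrix over Z this has rank 3, with invariant factors (1,1,1).

Now H_k = ker ∂_k / im ∂_{k+1}, so:

  H_0: rank C_0 − rank ∂_1 = 4 − 3 = 1, and the invariant factors of ∂_1 are all 1, so H_0 = Z.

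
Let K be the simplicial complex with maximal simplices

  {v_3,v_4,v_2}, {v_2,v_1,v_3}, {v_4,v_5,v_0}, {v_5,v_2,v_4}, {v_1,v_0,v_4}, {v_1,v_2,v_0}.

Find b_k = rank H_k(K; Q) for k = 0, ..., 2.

b_0 = 1, b_1 = 1, b_2 = 0.

Take the total order v_0 < v_1 < v_2 < v_3 < v_4 < v_5 on the vertex set. Then K (dimension 2) consists of the simplices:

  0-simplices (6): [v_0], [v_1], [v_2], [v_3], [v_4], [v_5]
  1-simplices (12): [v_0,v_1], [v_0,v_2], [v_0,v_4], [v_0,v_5], [v_1,v_2], [v_1,v_3], [v_1,v_4], [v_2,v_3], [v_2,v_4], [v_2,v_5], [v_3,v_4], [v_4,v_5]
  2-simplices (6): [v_0,v_1,v_2], [v_0,v_1,v_4], [v_0,v_4,v_5], [v_1,v_2,v_3], [v_2,v_3,v_4], [v_2,v_4,v_5]

so the chain groups are C_0 ≅ Z^6, C_1 ≅ Z^12, C_2 ≅ Z^6.

The boundary map ∂_1: C_1 → C_0 maps an edge to its endpoints' difference, ∂[p,q] = q − p.
The 6×12 boundary matrix has rank 5 and Smith normal form diag(1,1,1,1,1).

The boundary map ∂_2: C_2 → C_1 maps a triangle to the signed sum of its edges. For instance
  ∂[v_0,v_1,v_2] = [v_1,v_2] − [v_0,v_2] + [v_0,v_1],
  ∂[v_0,v_1,v_4] = [v_1,v_4] − [v_0,v_4] + [v_0,v_1].
This gives a 12×6 integer matrix of rank 6; reducing to Smith normal form yields diagonal entries (1,1,1,1,1,1).

Computing H_k = (kernel of ∂_k) / (image of ∂_{k+1}):

  H_0: rank C_0 − rank ∂_1 = 6 − 5 = 1, and the invariant factors of ∂_1 are all 1, so H_0 ≅ Z.
  H_1: rank ker ∂_1 − rank ∂_2 = (12 − 5) − 6 = 1, and the invariant factors of ∂_2 are all 1, so H_1 ≅ Z.
  H_2: rank ker ∂_2 − rank ∂_3 = (6 − 6) − 0 = 0, and there is no ∂_3, so H_2 ≅ 0.

Hence the Betti numbers are b_0 = 1, b_1 = 1, b_2 = 0.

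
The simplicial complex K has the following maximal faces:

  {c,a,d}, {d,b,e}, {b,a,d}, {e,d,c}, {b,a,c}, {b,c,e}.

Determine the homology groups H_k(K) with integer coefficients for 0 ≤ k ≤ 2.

Fix the vertex order a < b < c < d < e and write every simplex with vertices in increasing order. Then dim K = 2 and the simplices of K are:

  0-simplices (5): a, b, c, d, e
  1-simplices (9): ab, ac, ad, bc, bd, be, cd, ce, de
  2-simplices (6): abc, abd, acd, bce, bde, cde

so the chain groups are C_0 ≅ Z^5, C_1 ≅ Z^9, C_2 ≅ Z^6.

∂_1: C_1 → C_0 sends each edge [p,q] (with p < q) to q − p. For instance
  ∂cd = d − c.
The 5×9 boundary matrix has rank 4 and Smith normal form diag(1,1,1,1).

The boundary map ∂_2: C_2 → C_1 maps a triangle to the signed sum of its edges. For instance
  ∂bce = ce − be + bc,
  ∂cde = de − ce + cd.
The resulting 9×6 matrix has rank 5, and its Smith normal form has invariant factors (1,1,1,1,1).

Reading off H_k = ker ∂_k / im ∂_{k+1}:

  H_0: rank C_0 − rank ∂_1 = 5 − 4 = 1, and the invariant factors of ∂_1 are all 1, so H_0 ≅ Z.
  H_1: rank ker ∂_1 − rank ∂_2 = (9 − 4) − 5 = 0, and the invariant factors of ∂_2 are all 1, so H_1 ≅ 0.
  H_2: rank ker ∂_2 − rank ∂_3 = (6 − 5) − 0 = 1, and there is no ∂_3, so H_2 ≅ Z.

As a check, the Euler characteristic is 5 − 9 + 6 = 2, which agrees with 1 − 0 + 1 = 2.

H_0 = Z,  H_1 = 0,  H_2 = Z.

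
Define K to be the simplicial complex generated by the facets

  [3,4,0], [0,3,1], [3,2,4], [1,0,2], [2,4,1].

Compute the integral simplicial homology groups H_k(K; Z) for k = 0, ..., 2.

H_0 ≅ Z,  H_1 ≅ Z,  H_2 = 0.

Take the total order 0 < 1 < 2 < 3 < 4 on the vertex set. Then K (dimension 2) consists of the simplices:

  0-simplices (5): [0], [1], [2], [3], [4]
  1-simplices (10): [0,1], [0,2], [0,3], [0,4], [1,2], [1,3], [1,4], [2,3], [2,4], [3,4]
  2-simplices (5): [0,1,2], [0,1,3], [0,3,4], [1,2,4], [2,3,4]

Hence C_0 ≅ Z^5, C_1 ≅ Z^10, C_2 ≅ Z^5.

Boundary ∂_1: C_1 → C_0 sends each edge [p,q] (with p < q) to q − p. For instance
  ∂[0,2] = [2] − [0].
As a 5×10 matrix over Z this has rank 4, with invariant factors (1,1,1,1).

∂_2: C_2 → C_1 acts by ∂[p,q,r] = [q,r] − [p,r] + [p,q]. For instance
  ∂[2,3,4] = [3,4] − [2,4] + [2,3],
  ∂[0,3,4] = [3,4] − [0,4] + [0,3].
This gives a 10×5 integer matrix of rank 5; reducing to Smith normal form yields diagonal entries (1,1,1,1,1).

Now H_k = ker ∂_k / im ∂_{k+1}, so:

  H_0: rank C_0 − rank ∂_1 = 5 − 4 = 1, and the invariant factors of ∂_1 are all 1, so H_0 = Z.
  H_1: rank ker ∂_1 − rank ∂_2 = (10 − 4) − 5 = 1, and the invariant factors of ∂_2 are all 1, so H_1 = Z.
  H_2: rank ker ∂_2 − rank ∂_3 = (5 − 5) − 0 = 0, and there is no ∂_3, so H_2 = 0.

(K is a triangulation of the Möbius band.)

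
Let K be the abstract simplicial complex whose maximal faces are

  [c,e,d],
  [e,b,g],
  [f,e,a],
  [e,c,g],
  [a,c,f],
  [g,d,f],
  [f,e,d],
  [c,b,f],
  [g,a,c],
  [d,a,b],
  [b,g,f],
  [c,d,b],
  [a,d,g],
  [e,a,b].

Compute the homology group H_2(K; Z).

H_2 ≅ Z.

We work with the vertex ordering a < b < c < d < e < f < g. The simplices of K, each written with vertices in increasing order, are:

  0-simplices (7): a, b, c, d, e, f, g
  1-simplices (21): ab, ac, ad, ae, af, ag, bc, bd, be, bf, bg, cd, ce, cf, cg, de, df, dg, ef, eg, fg
  2-simplices (14): abd, abe, acf, acg, adg, aef, bcd, bcf, beg, bfg, cde, ceg, def, dfg

giving chain groups C_0 ≅ Z^7, C_1 ≅ Z^21, C_2 ≅ Z^14.

Boundary ∂_1: C_1 → C_0 sends each edge [p,q] (with p < q) to q − p.
The 7×21 boundary matrix has rank 6 and Smith normal form diag(1,1,1,1,1,1).

∂_2: C_2 → C_1 acts by ∂[p,q,r] = [q,r] − [p,r] + [p,q]. For instance
  ∂bfg = fg − bg + bf,
  ∂abd = bd − ad + ab.
The 21×14 boundary matrix has rank 13 and Smith normal form diag(1,1,1,1,1,1,1,1,1,1,1,1,1).

Computing H_k = (kernel of ∂_k) / (image of ∂_{k+1}):

  H_2: rank ker ∂_2 − rank ∂_3 = (14 − 13) − 0 = 1, and there is no ∂_3, so H_2 ≅ Z.

(K is a triangulation of the torus T^2.)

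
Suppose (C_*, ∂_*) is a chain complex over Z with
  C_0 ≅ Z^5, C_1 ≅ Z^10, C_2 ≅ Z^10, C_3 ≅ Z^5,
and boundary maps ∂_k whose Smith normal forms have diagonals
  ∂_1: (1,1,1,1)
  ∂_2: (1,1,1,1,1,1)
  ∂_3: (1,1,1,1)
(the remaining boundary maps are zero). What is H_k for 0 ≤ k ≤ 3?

H_0 = Z,  H_1 = 0,  H_2 = 0,  H_3 = Z.

H_0: b_0 = 5 − 0 − 4 = 1; torsion from ∂_1 factors > 1: none. So H_0 = Z.
H_1: b_1 = 10 − 4 − 6 = 0; torsion from ∂_2 factors > 1: none. So H_1 = 0.
H_2: b_2 = 10 − 6 − 4 = 0; torsion from ∂_3 factors > 1: none. So H_2 = 0.
H_3: b_3 = 5 − 4 − 0 = 1; torsion from ∂_4 factors > 1: none. So H_3 = Z.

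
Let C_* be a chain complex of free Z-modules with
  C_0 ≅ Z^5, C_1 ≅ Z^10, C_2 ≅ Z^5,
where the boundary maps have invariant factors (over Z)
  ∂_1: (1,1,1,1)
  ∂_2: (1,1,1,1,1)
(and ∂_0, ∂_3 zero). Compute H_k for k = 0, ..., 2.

H_0 = Z,  H_1 = Z,  H_2 = 0.

H_0: b_0 = 5 − 0 − 4 = 1; torsion from ∂_1 factors > 1: none. So H_0 = Z.
H_1: b_1 = 10 − 4 − 5 = 1; torsion from ∂_2 factors > 1: none. So H_1 = Z.
H_2: b_2 = 5 − 5 − 0 = 0; torsion from ∂_3 factors > 1: none. So H_2 = 0.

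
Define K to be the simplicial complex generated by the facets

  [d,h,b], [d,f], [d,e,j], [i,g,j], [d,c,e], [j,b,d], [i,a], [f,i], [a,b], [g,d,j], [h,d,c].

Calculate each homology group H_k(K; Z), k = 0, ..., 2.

Order the vertices as a < b < c < d < e < f < g < h < i < j. Listing each simplex with vertices in this order, K has dimension 2 with simplices:

  0-simplices (10): a, b, c, d, e, f, g, h, i, j
  1-simplices (18): ab, ai, bd, bh, bj, cd, ce, ch, de, df, dg, dh, dj, ej, fi, gi, gj, ij
  2-simplices (7): bdh, bdj, cde, cdh, dej, dgj, gij

so the chain groups are C_0 ≅ Z^10, C_1 ≅ Z^18, C_2 ≅ Z^7.

Boundary ∂_1: C_1 → C_0 maps an edge to its endpoints' difference, ∂[p,q] = q − p. For instance
  ∂dh = h − d.
This gives a 10×18 integer matrix of rank 9; reducing to Smith normal form yields diagonal entries (1,1,1,1,1,1,1,1,1).

The boundary map ∂_2: C_2 → C_1 maps a triangle to the signed sum of its edges. For instance
  ∂cde = de − ce + cd,
  ∂dgj = gj − dj + dg.
The 18×7 boundary matrix has rank 7 and Smith normal form diag(1,1,1,1,1,1,1).

Computing H_k = (kernel of ∂_k) / (image of ∂_{k+1}):

  H_0: rank C_0 − rank ∂_1 = 10 − 9 = 1, and the invariant factors of ∂_1 are all 1, so H_0 = Z.
  H_1: rank ker ∂_1 − rank ∂_2 = (18 − 9) − 7 = 2, and the invariant factors of ∂_2 are all 1, so H_1 = Z^2.
  H_2: rank ker ∂_2 − rank ∂_3 = (7 − 7) − 0 = 0, and there is no ∂_3, so H_2 = 0.

H_0 = Z,  H_1 = Z^2,  H_2 = 0.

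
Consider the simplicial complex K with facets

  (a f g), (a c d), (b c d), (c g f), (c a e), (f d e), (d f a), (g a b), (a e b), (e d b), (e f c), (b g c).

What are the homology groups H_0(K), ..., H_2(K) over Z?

K has 7 vertices, 18 edges, 12 triangles.
rank ∂_0 = 0, rank ∂_1 = 6 ⇒ b_0 = 7 − 0 − 6 = 1; all invariant factors of ∂_1 are 1 so no torsion. So H_0 ≅ Z.
rank ∂_1 = 6, rank ∂_2 = 12 ⇒ b_1 = 18 − 6 − 12 = 0; ∂_2 has invariant factor(s) [2] giving torsion. So H_1 ≅ Z/2Z.
rank ∂_2 = 12, rank ∂_3 = 0 ⇒ b_2 = 12 − 12 − 0 = 0. So H_2 ≅ 0.

H_0 ≅ Z,  H_1 ≅ Z/2Z,  H_2 = 0.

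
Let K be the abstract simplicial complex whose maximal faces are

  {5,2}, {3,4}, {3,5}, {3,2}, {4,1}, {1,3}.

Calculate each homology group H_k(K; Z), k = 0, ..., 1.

Fix the vertex order 1 < 2 < 3 < 4 < 5 and write every simplex with vertices in increasing order. Then dim K = 1 and the simplices of K are:

  0-simplices (5): [1], [2], [3], [4], [5]
  1-simplices (6): [1,3], [1,4], [2,3], [2,5], [3,4], [3,5]

giving chain groups C_0 ≅ Z^5, C_1 ≅ Z^6.

∂_1: C_1 → C_0 is given by ∂[p,q] = [q] − [p].
The resulting 5×6 matrix has rank 4, and its Smith normal form has invariant factors (1,1,1,1).

From H_k ≅ ker(∂_k) / im(∂_{k+1}) we obtain:

  H_0: rank C_0 − rank ∂_1 = 5 − 4 = 1, and the invariant factors of ∂_1 are all 1, so H_0 ≅ Z.
  H_1: rank ker ∂_1 − rank ∂_2 = (6 − 4) − 0 = 2, and there is no ∂_2, so H_1 ≅ Z^2.

H_0 ≅ Z,  H_1 ≅ Z^2.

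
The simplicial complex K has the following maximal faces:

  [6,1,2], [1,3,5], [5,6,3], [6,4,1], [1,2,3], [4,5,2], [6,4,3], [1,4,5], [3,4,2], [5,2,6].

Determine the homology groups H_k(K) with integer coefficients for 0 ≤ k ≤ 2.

H_0 = Z,  H_1 = Z/2,  H_2 = 0.

K has 6 vertices, 15 edges, 10 triangles.
rank ∂_0 = 0, rank ∂_1 = 5 ⇒ b_0 = 6 − 0 − 5 = 1; all invariant factors of ∂_1 are 1 so no torsion. So H_0 = Z.
rank ∂_1 = 5, rank ∂_2 = 10 ⇒ b_1 = 15 − 5 − 10 = 0; ∂_2 has invariant factor(s) [2] giving torsion. So H_1 = Z/2.
rank ∂_2 = 10, rank ∂_3 = 0 ⇒ b_2 = 10 − 10 − 0 = 0. So H_2 = 0.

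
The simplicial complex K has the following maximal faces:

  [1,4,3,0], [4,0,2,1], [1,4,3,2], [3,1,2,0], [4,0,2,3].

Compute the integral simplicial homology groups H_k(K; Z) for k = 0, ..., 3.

H_0 = Z,  H_1 = 0,  H_2 = 0,  H_3 = Z.

Fix the vertex order 0 < 1 < 2 < 3 < 4 and write every simplex with vertices in increasing order. Then dim K = 3 and the simplices of K are:

  0-simplices (5): [0], [1], [2], [3], [4]
  1-simplices (10): [0,1], [0,2], [0,3], [0,4], [1,2], [1,3], [1,4], [2,3], [2,4], [3,4]
  2-simplices (10): [0,1,2], [0,1,3], [0,1,4], [0,2,3], [0,2,4], [0,3,4], [1,2,3], [1,2,4], [1,3,4], [2,3,4]
  3-simplices (5): [0,1,2,3], [0,1,2,4], [0,1,3,4], [0,2,3,4], [1,2,3,4]

so the chain groups are C_0 ≅ Z^5, C_1 ≅ Z^10, C_2 ≅ Z^10, C_3 ≅ Z^5.

The boundary map ∂_1: C_1 → C_0 sends each edge [p,q] (with p < q) to q − p.
As a 5×10 matrix over Z this has rank 4, with invariant factors (1,1,1,1).

∂_2: C_2 → C_1 sends each 2-simplex [p,q,r] to [q,r] − [p,r] + [p,q]. For instance
  ∂[1,2,4] = [2,4] − [1,4] + [1,2],
  ∂[0,1,2] = [1,2] − [0,2] + [0,1].
The 10×10 boundary matrix has rank 6 and Smith normal form diag(1,1,1,1,1,1).

∂_3: C_3 → C_2 sends each 3-simplex σ to the alternating sum Σ_i (−1)^i (σ with its i-th vertex removed). For instance
  ∂[0,1,3,4] = [1,3,4] − [0,3,4] + [0,1,4] − [0,1,3],
  ∂[0,1,2,3] = [1,2,3] − [0,2,3] + [0,1,3] − [0,1,2].
The 10×5 boundary matrix has rank 4 and Smith normal form diag(1,1,1,1).

Reading off H_k = ker ∂_k / im ∂_{k+1}:

  H_0: rank C_0 − rank ∂_1 = 5 − 4 = 1, and the invariant factors of ∂_1 are all 1, so H_0 = Z.
  H_1: rank ker ∂_1 − rank ∂_2 = (10 − 4) − 6 = 0, and the invariant factors of ∂_2 are all 1, so H_1 = 0.
  H_2: rank ker ∂_2 − rank ∂_3 = (10 − 6) − 4 = 0, and the invariant factors of ∂_3 are all 1, so H_2 = 0.
  H_3: rank ker ∂_3 − rank ∂_4 = (5 − 4) − 0 = 1, and there is no ∂_4, so H_3 = Z.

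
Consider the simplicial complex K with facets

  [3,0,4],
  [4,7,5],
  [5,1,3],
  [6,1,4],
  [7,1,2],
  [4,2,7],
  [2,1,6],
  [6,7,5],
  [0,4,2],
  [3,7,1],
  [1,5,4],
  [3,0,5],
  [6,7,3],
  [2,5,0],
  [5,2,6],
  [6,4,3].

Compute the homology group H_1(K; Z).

H_1 ≅ Z^2.

Fix the vertex order 0 < 1 < 2 < 3 < 4 < 5 < 6 < 7 and write every simplex with vertices in increasing order. Then dim K = 2 and the simplices of K are:

  0-simplices (8): [0], [1], [2], [3], [4], [5], [6], [7]
  1-simplices (24): (24 of them)
  2-simplices (16): [0,2,4], [0,2,5], [0,3,4], [0,3,5], [1,2,6], [1,2,7], [1,3,5], [1,3,7], [1,4,5], [1,4,6], [2,4,7], [2,5,6], [3,4,6], [3,6,7], [4,5,7], [5,6,7]

so the chain groups are C_0 ≅ Z^8, C_1 ≅ Z^24, C_2 ≅ Z^16.

∂_1: C_1 → C_0 sends each edge [p,q] (with p < q) to q − p.
The 8×24 boundary matrix has rank 7 and Smith normal form diag(1,1,1,1,1,1,1).

∂_2: C_2 → C_1 acts by ∂[p,q,r] = [q,r] − [p,r] + [p,q]. For instance
  ∂[1,3,7] = [3,7] − [1,7] + [1,3],
  ∂[3,6,7] = [6,7] − [3,7] + [3,6].
The resulting 24×16 matrix has rank 15, and its Smith normal form has invariant factors (1,1,1,1,1,1,1,1,1,1,1,1,1,1,1).

Now H_k = ker ∂_k / im ∂_{k+1}, so:

  H_1: rank ker ∂_1 − rank ∂_2 = (24 − 7) − 15 = 2, and the invariant factors of ∂_2 are all 1, so H_1 = Z^2.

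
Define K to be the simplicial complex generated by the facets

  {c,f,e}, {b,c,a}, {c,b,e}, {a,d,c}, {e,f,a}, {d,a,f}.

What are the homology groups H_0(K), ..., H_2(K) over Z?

H_0 ≅ Z,  H_1 ≅ Z,  H_2 = 0.

Take the total order a < b < c < d < e < f on the vertex set. Then K (dimension 2) consists of the simplices:

  0-simplices (6): a, b, c, d, e, f
  1-simplices (12): ab, ac, ad, ae, af, bc, be, cd, ce, cf, df, ef
  2-simplices (6): abc, acd, adf, aef, bce, cef

Hence C_0 ≅ Z^6, C_1 ≅ Z^12, C_2 ≅ Z^6.

The boundary map ∂_1: C_1 → C_0 maps an edge to its endpoints' difference, ∂[p,q] = q − p. For instance
  ∂be = e − b.
The 6×12 boundary matrix has rank 5 and Smith normal form diag(1,1,1,1,1).

∂_2: C_2 → C_1 sends each 2-simplex [p,q,r] to [q,r] − [p,r] + [p,q]. For instance
  ∂adf = df − af + ad,
  ∂bce = ce − be + bc.
As a 12×6 matrix over Z this has rank 6, with invariant factors (1,1,1,1,1,1).

Now H_k = ker ∂_k / im ∂_{k+1}, so:

  H_0: rank C_0 − rank ∂_1 = 6 − 5 = 1, and the invariant factors of ∂_1 are all 1, so H_0 ≅ Z.
  H_1: rank ker ∂_1 − rank ∂_2 = (12 − 5) − 6 = 1, and the invariant factors of ∂_2 are all 1, so H_1 ≅ Z.
  H_2: rank ker ∂_2 − rank ∂_3 = (6 − 6) − 0 = 0, and there is no ∂_3, so H_2 ≅ 0.

(K is a triangulation of the cylinder S^1 x I.)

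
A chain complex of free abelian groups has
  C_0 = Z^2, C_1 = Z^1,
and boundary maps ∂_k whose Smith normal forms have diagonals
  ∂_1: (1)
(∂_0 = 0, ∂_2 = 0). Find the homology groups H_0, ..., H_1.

H_0 ≅ Z,  H_1 = 0.

H_0: b_0 = 2 − 0 − 1 = 1; torsion from ∂_1 factors > 1: none. So H_0 ≅ Z.
H_1: b_1 = 1 − 1 − 0 = 0; torsion from ∂_2 factors > 1: none. So H_1 ≅ 0.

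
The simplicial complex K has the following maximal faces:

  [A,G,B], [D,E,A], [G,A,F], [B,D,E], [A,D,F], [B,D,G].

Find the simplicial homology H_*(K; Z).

Take the total order A < B < D < E < F < G on the vertex set. Then K (dimension 2) consists of the simplices:

  0-simplices (6): A, B, D, E, F, G
  1-simplices (12): AB, AD, AE, AF, AG, BD, BE, BG, DE, DF, DG, FG
  2-simplices (6): ABG, ADE, ADF, AFG, BDE, BDG

Hence C_0 ≅ Z^6, C_1 ≅ Z^12, C_2 ≅ Z^6.

∂_1: C_1 → C_0 sends each edge [p,q] (with p < q) to q − p. For instance
  ∂AB = B − A.
The 6×12 boundary matrix has rank 5 and Smith normal form diag(1,1,1,1,1).

∂_2: C_2 → C_1 maps a triangle to the signed sum of its edges. For instance
  ∂ADE = DE − AE + AD,
  ∂ADF = DF − AF + AD.
The resulting 12×6 matrix has rank 6, and its Smith normal form has invariant factors (1,1,1,1,1,1).

From H_k ≅ ker(∂_k) / im(∂_{k+1}) we obtain:

  H_0: rank C_0 − rank ∂_1 = 6 − 5 = 1, and the invariant factors of ∂_1 are all 1, so H_0 = Z.
  H_1: rank ker ∂_1 − rank ∂_2 = (12 − 5) − 6 = 1, and the invariant factors of ∂_2 are all 1, so H_1 = Z.
  H_2: rank ker ∂_2 − rank ∂_3 = (6 − 6) − 0 = 0, and there is no ∂_3, so H_2 = 0.

(K is a triangulation of the cylinder S^1 x I.)

H_0 = Z,  H_1 = Z,  H_2 = 0.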